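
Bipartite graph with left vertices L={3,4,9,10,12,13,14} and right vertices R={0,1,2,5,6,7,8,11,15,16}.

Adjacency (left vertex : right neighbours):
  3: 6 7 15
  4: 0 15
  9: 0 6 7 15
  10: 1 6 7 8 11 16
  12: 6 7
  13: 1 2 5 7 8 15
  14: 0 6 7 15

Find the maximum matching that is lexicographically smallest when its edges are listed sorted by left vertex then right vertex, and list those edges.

Lex-smallest maximum matching: {(3,6), (4,0), (9,7), (10,1), (13,2), (14,15)}

|M| = 6 (so the lex-smallest maximum matching has 6 edges)
process left vertices in ascending order; for each, take the smallest-labelled available neighbour that still permits 6 edges overall, or leave it unmatched if none does
lex-smallest matching: {3-6, 4-0, 9-7, 10-1, 13-2, 14-15}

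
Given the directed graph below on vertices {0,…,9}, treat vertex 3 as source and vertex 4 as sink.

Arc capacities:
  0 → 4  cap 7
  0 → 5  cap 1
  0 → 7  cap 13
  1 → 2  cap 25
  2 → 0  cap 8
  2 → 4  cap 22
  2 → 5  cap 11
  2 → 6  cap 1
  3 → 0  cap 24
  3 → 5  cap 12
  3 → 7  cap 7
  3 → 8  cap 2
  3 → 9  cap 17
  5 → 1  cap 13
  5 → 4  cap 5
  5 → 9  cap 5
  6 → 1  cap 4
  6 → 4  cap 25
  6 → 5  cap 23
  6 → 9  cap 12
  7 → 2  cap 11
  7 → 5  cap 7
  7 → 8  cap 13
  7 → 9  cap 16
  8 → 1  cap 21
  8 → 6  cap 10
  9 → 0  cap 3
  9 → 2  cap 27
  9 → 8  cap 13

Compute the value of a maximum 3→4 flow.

Maximum flow value: 45

augment #1: 3→0→4 bottleneck 7, total now 7
augment #2: 3→5→4 bottleneck 5, total now 12
augment #3: 3→7→2→4 bottleneck 7, total now 19
augment #4: 3→8→6→4 bottleneck 2, total now 21
augment #5: 3→9→2→4 bottleneck 15, total now 36
augment #6: 3→9→2→6→4 bottleneck 1, total now 37
augment #7: 3→9→8→6→4 bottleneck 1, total now 38
augment #8: 3→0→7→8→6→4 bottleneck 7, total now 45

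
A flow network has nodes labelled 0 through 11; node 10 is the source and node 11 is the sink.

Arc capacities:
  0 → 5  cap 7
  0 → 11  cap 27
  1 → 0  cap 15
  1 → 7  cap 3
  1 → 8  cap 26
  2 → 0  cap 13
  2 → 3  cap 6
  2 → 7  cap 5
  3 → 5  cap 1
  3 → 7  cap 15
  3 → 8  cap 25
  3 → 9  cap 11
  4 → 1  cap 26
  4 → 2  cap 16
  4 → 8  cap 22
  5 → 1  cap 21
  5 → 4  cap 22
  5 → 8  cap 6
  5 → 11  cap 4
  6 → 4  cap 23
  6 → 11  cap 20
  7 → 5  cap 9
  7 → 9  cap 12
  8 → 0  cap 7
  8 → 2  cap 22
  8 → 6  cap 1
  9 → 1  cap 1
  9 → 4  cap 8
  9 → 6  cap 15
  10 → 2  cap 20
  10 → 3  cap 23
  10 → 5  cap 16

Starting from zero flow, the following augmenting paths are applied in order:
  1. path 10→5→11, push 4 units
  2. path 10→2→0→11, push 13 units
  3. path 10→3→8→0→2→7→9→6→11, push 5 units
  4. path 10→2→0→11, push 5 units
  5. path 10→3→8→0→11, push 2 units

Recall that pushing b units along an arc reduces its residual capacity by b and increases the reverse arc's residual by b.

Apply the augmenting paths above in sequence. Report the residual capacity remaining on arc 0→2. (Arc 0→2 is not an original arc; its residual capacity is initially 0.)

Residual capacity of (0,2): 13

after path 1 (10→5→11, push 4): res(0,2)=0
after path 2 (10→2→0→11, push 13): res(0,2)=13
after path 3 (10→3→8→0→2→7→9→6→11, push 5): res(0,2)=8
after path 4 (10→2→0→11, push 5): res(0,2)=13
after path 5 (10→3→8→0→11, push 2): res(0,2)=13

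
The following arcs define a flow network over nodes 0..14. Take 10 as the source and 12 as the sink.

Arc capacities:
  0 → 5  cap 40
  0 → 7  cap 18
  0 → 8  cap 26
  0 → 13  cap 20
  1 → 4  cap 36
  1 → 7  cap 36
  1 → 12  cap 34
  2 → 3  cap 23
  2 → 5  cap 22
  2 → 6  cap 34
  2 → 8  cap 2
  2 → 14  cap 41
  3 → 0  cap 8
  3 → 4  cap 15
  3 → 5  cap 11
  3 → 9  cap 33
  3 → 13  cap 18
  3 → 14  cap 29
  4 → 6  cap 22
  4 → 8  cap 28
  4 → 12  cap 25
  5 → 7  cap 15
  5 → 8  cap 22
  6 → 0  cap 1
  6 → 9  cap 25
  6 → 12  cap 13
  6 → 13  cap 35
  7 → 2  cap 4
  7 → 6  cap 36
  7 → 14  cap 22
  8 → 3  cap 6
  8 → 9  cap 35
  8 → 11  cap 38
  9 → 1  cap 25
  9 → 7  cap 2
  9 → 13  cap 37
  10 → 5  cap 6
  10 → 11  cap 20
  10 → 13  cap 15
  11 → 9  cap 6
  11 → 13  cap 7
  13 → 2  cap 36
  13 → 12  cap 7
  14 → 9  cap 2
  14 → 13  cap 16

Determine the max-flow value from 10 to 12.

Maximum flow value: 34

augment #1: 10→13→12 bottleneck 7, total now 7
augment #2: 10→5→7→6→12 bottleneck 6, total now 13
augment #3: 10→11→9→1→12 bottleneck 6, total now 19
augment #4: 10→13→2→6→12 bottleneck 7, total now 26
augment #5: 10→13→2→3→4→12 bottleneck 1, total now 27
augment #6: 10→11→13→2→3→4→12 bottleneck 7, total now 34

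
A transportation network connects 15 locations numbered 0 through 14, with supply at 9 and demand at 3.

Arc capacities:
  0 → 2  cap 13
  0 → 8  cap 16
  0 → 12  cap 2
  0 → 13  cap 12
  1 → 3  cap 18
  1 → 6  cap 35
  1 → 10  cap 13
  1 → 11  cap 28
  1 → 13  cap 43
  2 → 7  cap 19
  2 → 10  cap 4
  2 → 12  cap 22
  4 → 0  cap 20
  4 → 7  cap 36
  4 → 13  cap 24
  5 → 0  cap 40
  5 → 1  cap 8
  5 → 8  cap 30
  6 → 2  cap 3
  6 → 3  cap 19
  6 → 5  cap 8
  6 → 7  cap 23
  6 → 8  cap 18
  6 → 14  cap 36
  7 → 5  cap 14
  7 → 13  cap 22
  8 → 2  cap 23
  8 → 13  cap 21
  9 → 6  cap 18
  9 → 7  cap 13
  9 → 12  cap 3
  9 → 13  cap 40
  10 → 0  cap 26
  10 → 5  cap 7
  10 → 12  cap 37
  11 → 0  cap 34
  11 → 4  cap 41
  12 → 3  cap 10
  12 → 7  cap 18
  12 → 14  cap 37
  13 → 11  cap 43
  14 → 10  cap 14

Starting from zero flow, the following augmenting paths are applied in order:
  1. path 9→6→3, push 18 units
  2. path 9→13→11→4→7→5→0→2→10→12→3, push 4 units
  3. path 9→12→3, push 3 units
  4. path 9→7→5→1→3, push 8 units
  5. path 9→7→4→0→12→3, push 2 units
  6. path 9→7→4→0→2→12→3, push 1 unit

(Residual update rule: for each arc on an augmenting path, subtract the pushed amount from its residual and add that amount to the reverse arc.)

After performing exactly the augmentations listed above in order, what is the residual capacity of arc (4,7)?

after path 1 (9→6→3, push 18): res(4,7)=36
after path 2 (9→13→11→4→7→5→0→2→10→12→3, push 4): res(4,7)=32
after path 3 (9→12→3, push 3): res(4,7)=32
after path 4 (9→7→5→1→3, push 8): res(4,7)=32
after path 5 (9→7→4→0→12→3, push 2): res(4,7)=34
after path 6 (9→7→4→0→2→12→3, push 1): res(4,7)=35

Residual capacity of (4,7): 35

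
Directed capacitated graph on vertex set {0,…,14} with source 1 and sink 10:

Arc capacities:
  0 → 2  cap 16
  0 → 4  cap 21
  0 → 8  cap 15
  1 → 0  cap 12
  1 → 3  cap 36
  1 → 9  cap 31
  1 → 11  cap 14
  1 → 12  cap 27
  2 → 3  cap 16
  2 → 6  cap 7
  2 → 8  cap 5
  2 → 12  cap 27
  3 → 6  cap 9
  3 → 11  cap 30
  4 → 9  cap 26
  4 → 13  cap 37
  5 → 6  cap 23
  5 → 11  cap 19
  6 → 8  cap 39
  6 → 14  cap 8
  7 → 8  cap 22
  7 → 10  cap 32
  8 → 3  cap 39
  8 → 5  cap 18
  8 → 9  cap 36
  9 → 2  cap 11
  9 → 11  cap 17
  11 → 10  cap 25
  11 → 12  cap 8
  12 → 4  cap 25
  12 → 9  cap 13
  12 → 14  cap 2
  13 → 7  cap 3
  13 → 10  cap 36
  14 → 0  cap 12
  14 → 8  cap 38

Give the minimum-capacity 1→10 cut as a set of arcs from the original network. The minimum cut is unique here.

Min-cut arcs: {(4,13), (11,10)} (total capacity 62)

augment #1: 1→11→10 push 14
augment #2: 1→3→11→10 push 11
augment #3: 1→0→4→13→10 push 12
augment #4: 1→12→4→13→10 push 24
augment #5: 1→12→4→13→7→10 push 1
max flow = 62; residual-reachable set from 1 gives S-side
cut edges (S→T): {(4,13), (11,10)} total cap 62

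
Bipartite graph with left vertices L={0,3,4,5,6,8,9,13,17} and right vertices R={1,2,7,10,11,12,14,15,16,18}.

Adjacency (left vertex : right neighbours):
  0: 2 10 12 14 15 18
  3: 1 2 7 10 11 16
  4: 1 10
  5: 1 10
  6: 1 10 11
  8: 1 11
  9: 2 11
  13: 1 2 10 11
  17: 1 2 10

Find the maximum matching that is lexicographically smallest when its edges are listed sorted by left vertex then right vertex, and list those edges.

|M| = 6 (so the lex-smallest maximum matching has 6 edges)
process left vertices in ascending order; for each, take the smallest-labelled available neighbour that still permits 6 edges overall, or leave it unmatched if none does
lex-smallest matching: {0-12, 3-7, 4-1, 5-10, 6-11, 9-2}

Lex-smallest maximum matching: {(0,12), (3,7), (4,1), (5,10), (6,11), (9,2)}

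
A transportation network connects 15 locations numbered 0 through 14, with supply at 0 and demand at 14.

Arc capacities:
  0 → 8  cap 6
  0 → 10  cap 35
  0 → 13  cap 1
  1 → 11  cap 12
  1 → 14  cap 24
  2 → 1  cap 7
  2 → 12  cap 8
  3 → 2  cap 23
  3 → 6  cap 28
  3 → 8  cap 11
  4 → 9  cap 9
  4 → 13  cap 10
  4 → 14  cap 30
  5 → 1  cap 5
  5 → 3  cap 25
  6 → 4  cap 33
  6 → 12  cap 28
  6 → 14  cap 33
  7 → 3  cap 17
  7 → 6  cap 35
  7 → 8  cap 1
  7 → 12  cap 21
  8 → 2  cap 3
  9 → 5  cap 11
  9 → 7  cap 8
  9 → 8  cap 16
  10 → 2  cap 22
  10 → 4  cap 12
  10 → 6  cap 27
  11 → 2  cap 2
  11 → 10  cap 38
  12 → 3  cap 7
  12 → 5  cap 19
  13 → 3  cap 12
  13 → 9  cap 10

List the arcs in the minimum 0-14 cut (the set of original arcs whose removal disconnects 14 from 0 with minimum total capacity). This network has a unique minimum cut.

augment #1: 0→10→4→14 push 12
augment #2: 0→10→6→14 push 23
augment #3: 0→8→2→1→14 push 3
augment #4: 0→13→3→6→14 push 1
max flow = 39; residual-reachable set from 0 gives S-side
cut edges (S→T): {(0,10), (0,13), (8,2)} total cap 39

Min-cut arcs: {(0,10), (0,13), (8,2)} (total capacity 39)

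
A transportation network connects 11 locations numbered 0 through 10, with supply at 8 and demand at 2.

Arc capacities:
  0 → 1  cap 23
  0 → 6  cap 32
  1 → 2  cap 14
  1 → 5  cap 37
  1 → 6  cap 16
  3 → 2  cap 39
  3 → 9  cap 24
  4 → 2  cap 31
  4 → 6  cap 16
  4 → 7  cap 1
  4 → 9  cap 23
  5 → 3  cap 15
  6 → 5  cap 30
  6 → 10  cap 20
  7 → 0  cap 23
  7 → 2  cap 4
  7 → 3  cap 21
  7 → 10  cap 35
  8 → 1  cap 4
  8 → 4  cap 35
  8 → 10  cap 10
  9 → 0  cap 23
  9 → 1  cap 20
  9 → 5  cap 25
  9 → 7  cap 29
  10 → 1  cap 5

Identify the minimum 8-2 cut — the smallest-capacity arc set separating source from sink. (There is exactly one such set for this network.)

Min-cut arcs: {(8,1), (8,4), (10,1)} (total capacity 44)

augment #1: 8→1→2 push 4
augment #2: 8→4→2 push 31
augment #3: 8→4→7→2 push 1
augment #4: 8→10→1→2 push 5
augment #5: 8→4→9→1→2 push 3
max flow = 44; residual-reachable set from 8 gives S-side
cut edges (S→T): {(8,1), (8,4), (10,1)} total cap 44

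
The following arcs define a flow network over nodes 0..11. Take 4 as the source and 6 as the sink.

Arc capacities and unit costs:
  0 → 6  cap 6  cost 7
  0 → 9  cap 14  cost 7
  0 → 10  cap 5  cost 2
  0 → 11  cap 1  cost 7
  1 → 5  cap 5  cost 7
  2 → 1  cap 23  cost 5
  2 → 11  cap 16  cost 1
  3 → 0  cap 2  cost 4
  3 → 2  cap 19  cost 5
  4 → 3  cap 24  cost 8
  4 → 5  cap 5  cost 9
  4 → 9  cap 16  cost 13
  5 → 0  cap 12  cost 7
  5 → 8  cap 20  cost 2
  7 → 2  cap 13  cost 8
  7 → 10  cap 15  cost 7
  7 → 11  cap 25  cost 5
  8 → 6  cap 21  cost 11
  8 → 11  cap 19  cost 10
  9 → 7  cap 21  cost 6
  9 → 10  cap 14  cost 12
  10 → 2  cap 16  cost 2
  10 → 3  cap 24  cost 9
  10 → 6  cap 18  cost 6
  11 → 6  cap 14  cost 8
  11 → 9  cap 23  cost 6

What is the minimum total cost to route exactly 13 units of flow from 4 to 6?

shortest-cost path #1: 4→3→0→6 push 2 @ unit cost 19 (adds 38)
shortest-cost path #2: 4→5→8→6 push 5 @ unit cost 22 (adds 110)
shortest-cost path #3: 4→3→2→11→6 push 6 @ unit cost 22 (adds 132)
total cost = 280

Minimum cost for 13 units: 280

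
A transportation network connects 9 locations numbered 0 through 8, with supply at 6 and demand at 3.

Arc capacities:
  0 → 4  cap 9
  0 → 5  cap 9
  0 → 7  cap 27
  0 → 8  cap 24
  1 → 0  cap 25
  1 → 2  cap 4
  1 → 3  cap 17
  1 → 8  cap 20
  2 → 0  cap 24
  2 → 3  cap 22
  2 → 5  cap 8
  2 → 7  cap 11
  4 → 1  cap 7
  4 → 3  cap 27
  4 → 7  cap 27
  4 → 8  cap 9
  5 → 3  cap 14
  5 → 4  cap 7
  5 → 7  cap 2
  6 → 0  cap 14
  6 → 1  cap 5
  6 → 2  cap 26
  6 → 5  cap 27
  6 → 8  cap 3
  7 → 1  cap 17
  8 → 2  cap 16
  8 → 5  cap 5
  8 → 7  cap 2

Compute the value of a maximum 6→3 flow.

augment #1: 6→1→3 bottleneck 5, total now 5
augment #2: 6→2→3 bottleneck 22, total now 27
augment #3: 6→5→3 bottleneck 14, total now 41
augment #4: 6→0→4→3 bottleneck 9, total now 50
augment #5: 6→5→4→3 bottleneck 7, total now 57
augment #6: 6→0→7→1→3 bottleneck 5, total now 62
augment #7: 6→2→7→1→3 bottleneck 4, total now 66
augment #8: 6→5→7→1→3 bottleneck 2, total now 68
augment #9: 6→8→7→1→3 bottleneck 1, total now 69

Maximum flow value: 69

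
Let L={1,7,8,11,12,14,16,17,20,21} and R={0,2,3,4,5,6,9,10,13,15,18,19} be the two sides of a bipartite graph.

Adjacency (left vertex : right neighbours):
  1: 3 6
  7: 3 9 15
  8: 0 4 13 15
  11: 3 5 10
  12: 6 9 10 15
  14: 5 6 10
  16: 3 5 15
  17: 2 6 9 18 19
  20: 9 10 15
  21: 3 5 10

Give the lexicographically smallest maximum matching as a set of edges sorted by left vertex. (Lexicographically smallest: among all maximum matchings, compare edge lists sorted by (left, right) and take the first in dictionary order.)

|M| = 8 (so the lex-smallest maximum matching has 8 edges)
process left vertices in ascending order; for each, take the smallest-labelled available neighbour that still permits 8 edges overall, or leave it unmatched if none does
lex-smallest matching: {1-3, 7-9, 8-0, 11-5, 12-6, 14-10, 16-15, 17-2}

Lex-smallest maximum matching: {(1,3), (7,9), (8,0), (11,5), (12,6), (14,10), (16,15), (17,2)}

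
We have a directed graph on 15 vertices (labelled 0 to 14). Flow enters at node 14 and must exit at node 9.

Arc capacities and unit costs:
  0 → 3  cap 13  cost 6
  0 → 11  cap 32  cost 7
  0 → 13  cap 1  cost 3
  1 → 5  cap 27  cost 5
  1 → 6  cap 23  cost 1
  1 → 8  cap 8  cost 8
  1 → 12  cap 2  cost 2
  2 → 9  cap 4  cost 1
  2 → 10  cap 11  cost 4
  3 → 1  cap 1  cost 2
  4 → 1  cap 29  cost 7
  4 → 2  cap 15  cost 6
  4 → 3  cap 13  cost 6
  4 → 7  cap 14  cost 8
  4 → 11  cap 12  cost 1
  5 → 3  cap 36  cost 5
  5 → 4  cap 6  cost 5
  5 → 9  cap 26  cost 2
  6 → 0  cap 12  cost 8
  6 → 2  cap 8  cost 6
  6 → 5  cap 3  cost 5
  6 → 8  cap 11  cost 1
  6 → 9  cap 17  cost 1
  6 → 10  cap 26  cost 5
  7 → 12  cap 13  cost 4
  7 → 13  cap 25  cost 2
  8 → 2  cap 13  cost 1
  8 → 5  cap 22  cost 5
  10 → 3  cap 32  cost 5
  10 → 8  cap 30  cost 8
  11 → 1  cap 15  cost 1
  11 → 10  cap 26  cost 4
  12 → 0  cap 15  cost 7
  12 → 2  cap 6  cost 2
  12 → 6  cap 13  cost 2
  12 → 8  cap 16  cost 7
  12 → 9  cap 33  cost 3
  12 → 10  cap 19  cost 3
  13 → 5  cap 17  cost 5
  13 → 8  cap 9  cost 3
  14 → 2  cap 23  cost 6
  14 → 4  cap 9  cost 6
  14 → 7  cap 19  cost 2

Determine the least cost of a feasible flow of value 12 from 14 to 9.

shortest-cost path #1: 14→2→9 push 4 @ unit cost 7 (adds 28)
shortest-cost path #2: 14→7→12→9 push 8 @ unit cost 9 (adds 72)
total cost = 100

Minimum cost for 12 units: 100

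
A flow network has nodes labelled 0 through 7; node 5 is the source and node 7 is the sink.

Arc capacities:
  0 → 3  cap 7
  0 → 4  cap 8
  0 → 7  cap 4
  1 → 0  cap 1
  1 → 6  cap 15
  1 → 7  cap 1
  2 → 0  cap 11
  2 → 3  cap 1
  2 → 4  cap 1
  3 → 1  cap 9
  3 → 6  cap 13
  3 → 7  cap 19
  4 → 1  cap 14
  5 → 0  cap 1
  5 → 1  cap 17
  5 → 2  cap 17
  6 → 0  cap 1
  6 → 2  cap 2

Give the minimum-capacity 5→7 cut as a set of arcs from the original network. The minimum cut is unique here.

augment #1: 5→0→7 push 1
augment #2: 5→1→7 push 1
augment #3: 5→1→0→7 push 1
augment #4: 5→2→0→7 push 2
augment #5: 5→2→3→7 push 1
augment #6: 5→2→0→3→7 push 7
max flow = 13; residual-reachable set from 5 gives S-side
cut edges (S→T): {(0,3), (0,7), (1,7), (2,3)} total cap 13

Min-cut arcs: {(0,3), (0,7), (1,7), (2,3)} (total capacity 13)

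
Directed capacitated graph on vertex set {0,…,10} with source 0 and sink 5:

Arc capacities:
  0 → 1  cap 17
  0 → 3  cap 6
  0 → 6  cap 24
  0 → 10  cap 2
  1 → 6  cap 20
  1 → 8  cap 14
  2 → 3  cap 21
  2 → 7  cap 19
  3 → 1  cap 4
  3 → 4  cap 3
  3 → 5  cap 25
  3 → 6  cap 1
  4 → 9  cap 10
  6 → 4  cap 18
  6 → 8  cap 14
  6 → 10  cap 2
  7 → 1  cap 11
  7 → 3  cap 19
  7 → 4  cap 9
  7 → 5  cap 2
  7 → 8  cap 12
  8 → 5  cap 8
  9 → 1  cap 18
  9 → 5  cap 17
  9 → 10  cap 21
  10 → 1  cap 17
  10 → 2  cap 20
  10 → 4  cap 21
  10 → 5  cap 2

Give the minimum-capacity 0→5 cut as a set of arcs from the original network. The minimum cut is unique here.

augment #1: 0→3→5 push 6
augment #2: 0→10→5 push 2
augment #3: 0→1→8→5 push 8
augment #4: 0→6→4→9→5 push 10
augment #5: 0→6→10→2→3→5 push 2
max flow = 28; residual-reachable set from 0 gives S-side
cut edges (S→T): {(0,3), (0,10), (4,9), (6,10), (8,5)} total cap 28

Min-cut arcs: {(0,3), (0,10), (4,9), (6,10), (8,5)} (total capacity 28)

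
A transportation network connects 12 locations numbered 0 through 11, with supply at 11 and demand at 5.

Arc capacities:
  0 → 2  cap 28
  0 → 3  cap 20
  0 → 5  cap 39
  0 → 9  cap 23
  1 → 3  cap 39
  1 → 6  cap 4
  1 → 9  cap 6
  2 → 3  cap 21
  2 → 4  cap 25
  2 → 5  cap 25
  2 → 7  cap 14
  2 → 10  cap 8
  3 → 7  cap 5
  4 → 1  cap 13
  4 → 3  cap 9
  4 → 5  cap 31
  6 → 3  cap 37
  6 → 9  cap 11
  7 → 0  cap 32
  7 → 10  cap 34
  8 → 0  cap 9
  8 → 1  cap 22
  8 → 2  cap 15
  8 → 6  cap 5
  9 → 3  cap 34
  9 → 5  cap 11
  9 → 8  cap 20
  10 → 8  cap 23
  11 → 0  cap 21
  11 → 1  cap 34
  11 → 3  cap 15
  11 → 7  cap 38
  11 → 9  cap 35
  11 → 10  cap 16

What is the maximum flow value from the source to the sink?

Maximum flow value: 88

augment #1: 11→0→5 bottleneck 21, total now 21
augment #2: 11→9→5 bottleneck 11, total now 32
augment #3: 11→7→0→5 bottleneck 18, total now 50
augment #4: 11→7→0→2→5 bottleneck 14, total now 64
augment #5: 11→9→8→2→5 bottleneck 11, total now 75
augment #6: 11→9→8→2→4→5 bottleneck 4, total now 79
augment #7: 11→9→8→0→2→4→5 bottleneck 5, total now 84
augment #8: 11→10→8→0→2→4→5 bottleneck 4, total now 88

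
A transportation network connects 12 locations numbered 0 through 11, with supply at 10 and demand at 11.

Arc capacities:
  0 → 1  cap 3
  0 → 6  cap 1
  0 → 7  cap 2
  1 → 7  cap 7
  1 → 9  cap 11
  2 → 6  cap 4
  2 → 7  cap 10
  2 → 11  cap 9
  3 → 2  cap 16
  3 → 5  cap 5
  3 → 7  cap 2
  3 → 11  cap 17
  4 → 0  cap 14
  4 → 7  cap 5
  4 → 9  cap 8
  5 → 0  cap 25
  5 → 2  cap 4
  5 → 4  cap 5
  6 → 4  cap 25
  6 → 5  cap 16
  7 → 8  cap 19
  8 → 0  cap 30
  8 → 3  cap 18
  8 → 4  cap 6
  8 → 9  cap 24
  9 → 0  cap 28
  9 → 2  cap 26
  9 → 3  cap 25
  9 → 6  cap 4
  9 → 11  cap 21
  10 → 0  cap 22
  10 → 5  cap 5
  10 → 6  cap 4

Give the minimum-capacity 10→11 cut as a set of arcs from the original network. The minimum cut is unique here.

Min-cut arcs: {(0,1), (0,6), (0,7), (10,5), (10,6)} (total capacity 15)

augment #1: 10→5→2→11 push 4
augment #2: 10→0→1→9→11 push 3
augment #3: 10→5→4→9→11 push 1
augment #4: 10→6→4→9→11 push 4
augment #5: 10→0→6→4→9→11 push 1
augment #6: 10→0→7→8→3→11 push 2
max flow = 15; residual-reachable set from 10 gives S-side
cut edges (S→T): {(0,1), (0,6), (0,7), (10,5), (10,6)} total cap 15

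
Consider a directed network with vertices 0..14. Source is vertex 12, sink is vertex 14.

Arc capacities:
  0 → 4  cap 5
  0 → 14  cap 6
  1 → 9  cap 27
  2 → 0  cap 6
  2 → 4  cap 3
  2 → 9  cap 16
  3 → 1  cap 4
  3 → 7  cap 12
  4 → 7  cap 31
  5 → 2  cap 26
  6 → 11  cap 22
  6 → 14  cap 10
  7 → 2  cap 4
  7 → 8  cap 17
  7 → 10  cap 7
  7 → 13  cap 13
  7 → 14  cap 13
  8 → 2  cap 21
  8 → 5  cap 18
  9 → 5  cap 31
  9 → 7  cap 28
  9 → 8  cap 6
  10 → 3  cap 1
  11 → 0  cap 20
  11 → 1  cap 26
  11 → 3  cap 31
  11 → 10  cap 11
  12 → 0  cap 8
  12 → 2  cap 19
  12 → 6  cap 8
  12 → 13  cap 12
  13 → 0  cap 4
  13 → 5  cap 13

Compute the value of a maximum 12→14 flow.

augment #1: 12→0→14 bottleneck 6, total now 6
augment #2: 12→6→14 bottleneck 8, total now 14
augment #3: 12→0→4→7→14 bottleneck 2, total now 16
augment #4: 12→2→4→7→14 bottleneck 3, total now 19
augment #5: 12→2→9→7→14 bottleneck 8, total now 27

Maximum flow value: 27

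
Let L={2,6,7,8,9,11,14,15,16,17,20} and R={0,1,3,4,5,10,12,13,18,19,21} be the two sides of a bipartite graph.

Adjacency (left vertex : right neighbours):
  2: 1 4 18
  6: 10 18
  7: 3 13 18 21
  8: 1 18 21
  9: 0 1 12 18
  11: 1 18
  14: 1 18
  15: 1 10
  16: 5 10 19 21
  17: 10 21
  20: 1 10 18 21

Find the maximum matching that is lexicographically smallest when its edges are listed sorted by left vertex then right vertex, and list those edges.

|M| = 8 (so the lex-smallest maximum matching has 8 edges)
process left vertices in ascending order; for each, take the smallest-labelled available neighbour that still permits 8 edges overall, or leave it unmatched if none does
lex-smallest matching: {2-4, 6-10, 7-3, 8-1, 9-0, 11-18, 16-5, 17-21}

Lex-smallest maximum matching: {(2,4), (6,10), (7,3), (8,1), (9,0), (11,18), (16,5), (17,21)}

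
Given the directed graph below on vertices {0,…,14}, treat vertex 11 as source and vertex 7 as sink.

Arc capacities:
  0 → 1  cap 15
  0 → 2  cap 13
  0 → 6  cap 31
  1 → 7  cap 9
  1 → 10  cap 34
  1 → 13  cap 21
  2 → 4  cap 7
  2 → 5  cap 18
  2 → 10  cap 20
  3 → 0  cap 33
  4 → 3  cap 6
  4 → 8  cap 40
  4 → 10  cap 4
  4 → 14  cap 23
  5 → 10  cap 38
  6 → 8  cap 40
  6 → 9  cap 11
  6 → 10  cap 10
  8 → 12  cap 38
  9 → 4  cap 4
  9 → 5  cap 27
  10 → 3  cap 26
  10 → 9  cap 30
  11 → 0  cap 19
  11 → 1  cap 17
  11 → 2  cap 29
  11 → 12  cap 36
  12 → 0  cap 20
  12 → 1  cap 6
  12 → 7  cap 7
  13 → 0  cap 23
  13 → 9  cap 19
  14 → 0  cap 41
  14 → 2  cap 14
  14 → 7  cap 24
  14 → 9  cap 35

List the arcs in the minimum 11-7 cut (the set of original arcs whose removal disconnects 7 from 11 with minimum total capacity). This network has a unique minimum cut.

Min-cut arcs: {(1,7), (2,4), (9,4), (12,7)} (total capacity 27)

augment #1: 11→1→7 push 9
augment #2: 11→12→7 push 7
augment #3: 11→2→4→14→7 push 7
augment #4: 11→0→6→9→4→14→7 push 4
max flow = 27; residual-reachable set from 11 gives S-side
cut edges (S→T): {(1,7), (2,4), (9,4), (12,7)} total cap 27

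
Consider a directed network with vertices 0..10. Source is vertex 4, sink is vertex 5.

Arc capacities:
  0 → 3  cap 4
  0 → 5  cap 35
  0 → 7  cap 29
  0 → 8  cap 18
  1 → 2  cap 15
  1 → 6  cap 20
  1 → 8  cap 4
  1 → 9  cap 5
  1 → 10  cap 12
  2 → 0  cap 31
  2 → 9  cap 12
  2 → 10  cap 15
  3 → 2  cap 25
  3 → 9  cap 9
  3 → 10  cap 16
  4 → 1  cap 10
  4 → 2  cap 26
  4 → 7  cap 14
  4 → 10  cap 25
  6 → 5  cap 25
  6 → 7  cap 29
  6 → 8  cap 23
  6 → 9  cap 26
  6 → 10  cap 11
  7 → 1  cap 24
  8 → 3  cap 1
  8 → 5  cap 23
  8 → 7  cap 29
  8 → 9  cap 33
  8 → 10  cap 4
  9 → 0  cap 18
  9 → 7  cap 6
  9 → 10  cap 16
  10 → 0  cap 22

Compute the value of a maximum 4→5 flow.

Maximum flow value: 72

augment #1: 4→1→6→5 bottleneck 10, total now 10
augment #2: 4→2→0→5 bottleneck 26, total now 36
augment #3: 4→10→0→5 bottleneck 9, total now 45
augment #4: 4→7→1→6→5 bottleneck 10, total now 55
augment #5: 4→7→1→8→5 bottleneck 4, total now 59
augment #6: 4→10→0→8→5 bottleneck 13, total now 72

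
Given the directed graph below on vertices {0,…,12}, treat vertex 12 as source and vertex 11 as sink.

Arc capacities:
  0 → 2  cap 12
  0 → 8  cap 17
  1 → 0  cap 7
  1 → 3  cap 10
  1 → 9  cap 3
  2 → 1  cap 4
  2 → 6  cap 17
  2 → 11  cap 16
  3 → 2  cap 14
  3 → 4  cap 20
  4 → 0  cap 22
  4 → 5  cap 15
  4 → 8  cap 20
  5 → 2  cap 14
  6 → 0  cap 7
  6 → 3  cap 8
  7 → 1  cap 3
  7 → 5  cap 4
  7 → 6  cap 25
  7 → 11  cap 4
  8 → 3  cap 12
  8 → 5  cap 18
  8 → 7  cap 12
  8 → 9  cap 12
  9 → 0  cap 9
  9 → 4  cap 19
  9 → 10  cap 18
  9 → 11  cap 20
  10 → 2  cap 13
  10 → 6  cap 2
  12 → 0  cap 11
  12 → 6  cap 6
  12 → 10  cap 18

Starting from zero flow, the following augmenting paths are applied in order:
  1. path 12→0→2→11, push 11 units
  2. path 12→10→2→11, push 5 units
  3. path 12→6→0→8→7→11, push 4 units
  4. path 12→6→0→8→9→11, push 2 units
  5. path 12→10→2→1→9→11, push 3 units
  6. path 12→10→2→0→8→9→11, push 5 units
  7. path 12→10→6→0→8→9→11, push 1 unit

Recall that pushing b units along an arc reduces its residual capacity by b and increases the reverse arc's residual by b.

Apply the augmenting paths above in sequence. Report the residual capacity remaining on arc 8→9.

after path 1 (12→0→2→11, push 11): res(8,9)=12
after path 2 (12→10→2→11, push 5): res(8,9)=12
after path 3 (12→6→0→8→7→11, push 4): res(8,9)=12
after path 4 (12→6→0→8→9→11, push 2): res(8,9)=10
after path 5 (12→10→2→1→9→11, push 3): res(8,9)=10
after path 6 (12→10→2→0→8→9→11, push 5): res(8,9)=5
after path 7 (12→10→6→0→8→9→11, push 1): res(8,9)=4

Residual capacity of (8,9): 4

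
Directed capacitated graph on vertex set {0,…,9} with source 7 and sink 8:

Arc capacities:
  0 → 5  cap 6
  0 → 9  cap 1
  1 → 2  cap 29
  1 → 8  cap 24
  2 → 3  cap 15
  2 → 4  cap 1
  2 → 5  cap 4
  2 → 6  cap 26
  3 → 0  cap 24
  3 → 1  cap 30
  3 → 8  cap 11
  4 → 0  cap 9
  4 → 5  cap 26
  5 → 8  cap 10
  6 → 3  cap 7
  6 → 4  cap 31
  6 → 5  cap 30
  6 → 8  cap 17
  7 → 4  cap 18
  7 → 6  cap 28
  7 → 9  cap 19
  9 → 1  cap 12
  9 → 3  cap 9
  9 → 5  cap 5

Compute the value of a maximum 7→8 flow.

Maximum flow value: 54

augment #1: 7→6→8 bottleneck 17, total now 17
augment #2: 7→4→5→8 bottleneck 10, total now 27
augment #3: 7→6→3→8 bottleneck 7, total now 34
augment #4: 7→9→1→8 bottleneck 12, total now 46
augment #5: 7→9→3→8 bottleneck 4, total now 50
augment #6: 7→9→3→1→8 bottleneck 3, total now 53
augment #7: 7→4→0→9→3→1→8 bottleneck 1, total now 54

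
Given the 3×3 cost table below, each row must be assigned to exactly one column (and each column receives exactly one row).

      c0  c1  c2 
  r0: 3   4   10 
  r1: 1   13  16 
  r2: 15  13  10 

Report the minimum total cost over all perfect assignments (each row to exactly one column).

Minimum assignment cost: 15

optimal assignment: row0→col1 (cost 4), row1→col0 (cost 1), row2→col2 (cost 10)
total = 4 + 1 + 10 = 15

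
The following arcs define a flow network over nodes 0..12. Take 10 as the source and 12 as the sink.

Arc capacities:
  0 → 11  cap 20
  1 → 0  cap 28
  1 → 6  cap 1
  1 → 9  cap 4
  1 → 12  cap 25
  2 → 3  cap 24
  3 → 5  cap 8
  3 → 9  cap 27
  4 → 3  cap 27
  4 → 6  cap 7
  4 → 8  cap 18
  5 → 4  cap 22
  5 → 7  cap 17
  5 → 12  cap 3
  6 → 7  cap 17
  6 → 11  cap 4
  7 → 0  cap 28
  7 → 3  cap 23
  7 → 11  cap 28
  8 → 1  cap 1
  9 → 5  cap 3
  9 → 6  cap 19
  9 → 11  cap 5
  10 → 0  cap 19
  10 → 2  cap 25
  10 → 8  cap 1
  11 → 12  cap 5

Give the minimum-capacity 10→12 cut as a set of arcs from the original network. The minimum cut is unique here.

augment #1: 10→0→11→12 push 5
augment #2: 10→8→1→12 push 1
augment #3: 10→2→3→5→12 push 3
max flow = 9; residual-reachable set from 10 gives S-side
cut edges (S→T): {(5,12), (8,1), (11,12)} total cap 9

Min-cut arcs: {(5,12), (8,1), (11,12)} (total capacity 9)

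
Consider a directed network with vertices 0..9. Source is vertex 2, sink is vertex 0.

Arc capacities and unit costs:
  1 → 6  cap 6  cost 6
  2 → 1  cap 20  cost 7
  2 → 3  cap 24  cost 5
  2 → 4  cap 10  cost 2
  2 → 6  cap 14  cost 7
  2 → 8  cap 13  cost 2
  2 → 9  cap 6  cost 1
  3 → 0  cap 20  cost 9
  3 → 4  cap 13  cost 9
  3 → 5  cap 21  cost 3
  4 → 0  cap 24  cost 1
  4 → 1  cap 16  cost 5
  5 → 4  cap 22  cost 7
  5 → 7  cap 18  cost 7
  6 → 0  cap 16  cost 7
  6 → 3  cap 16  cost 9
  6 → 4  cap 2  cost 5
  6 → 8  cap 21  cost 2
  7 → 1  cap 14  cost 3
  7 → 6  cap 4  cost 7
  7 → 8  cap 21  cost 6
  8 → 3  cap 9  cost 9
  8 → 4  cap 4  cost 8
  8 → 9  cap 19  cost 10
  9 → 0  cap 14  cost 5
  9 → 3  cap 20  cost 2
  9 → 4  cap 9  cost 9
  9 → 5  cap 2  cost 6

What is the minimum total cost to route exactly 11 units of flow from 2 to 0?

Minimum cost for 11 units: 36

shortest-cost path #1: 2→4→0 push 10 @ unit cost 3 (adds 30)
shortest-cost path #2: 2→9→0 push 1 @ unit cost 6 (adds 6)
total cost = 36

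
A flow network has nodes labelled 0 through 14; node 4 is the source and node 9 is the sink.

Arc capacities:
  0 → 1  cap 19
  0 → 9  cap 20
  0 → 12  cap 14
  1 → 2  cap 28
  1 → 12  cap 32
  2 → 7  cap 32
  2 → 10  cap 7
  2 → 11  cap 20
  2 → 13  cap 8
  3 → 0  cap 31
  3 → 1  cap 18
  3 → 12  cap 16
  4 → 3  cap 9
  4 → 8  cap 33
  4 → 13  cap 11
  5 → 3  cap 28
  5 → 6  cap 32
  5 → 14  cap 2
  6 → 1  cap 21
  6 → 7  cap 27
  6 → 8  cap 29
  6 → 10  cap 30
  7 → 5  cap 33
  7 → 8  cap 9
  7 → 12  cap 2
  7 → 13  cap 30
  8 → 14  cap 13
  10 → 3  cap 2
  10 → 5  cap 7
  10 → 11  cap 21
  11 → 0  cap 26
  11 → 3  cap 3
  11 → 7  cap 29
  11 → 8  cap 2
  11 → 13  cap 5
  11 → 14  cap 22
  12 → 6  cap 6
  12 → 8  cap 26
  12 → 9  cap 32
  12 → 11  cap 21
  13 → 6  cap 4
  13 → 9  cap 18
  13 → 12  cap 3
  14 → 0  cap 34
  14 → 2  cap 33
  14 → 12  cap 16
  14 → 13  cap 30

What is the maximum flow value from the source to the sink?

augment #1: 4→13→9 bottleneck 11, total now 11
augment #2: 4→3→0→9 bottleneck 9, total now 20
augment #3: 4→8→14→0→9 bottleneck 11, total now 31
augment #4: 4→8→14→12→9 bottleneck 2, total now 33

Maximum flow value: 33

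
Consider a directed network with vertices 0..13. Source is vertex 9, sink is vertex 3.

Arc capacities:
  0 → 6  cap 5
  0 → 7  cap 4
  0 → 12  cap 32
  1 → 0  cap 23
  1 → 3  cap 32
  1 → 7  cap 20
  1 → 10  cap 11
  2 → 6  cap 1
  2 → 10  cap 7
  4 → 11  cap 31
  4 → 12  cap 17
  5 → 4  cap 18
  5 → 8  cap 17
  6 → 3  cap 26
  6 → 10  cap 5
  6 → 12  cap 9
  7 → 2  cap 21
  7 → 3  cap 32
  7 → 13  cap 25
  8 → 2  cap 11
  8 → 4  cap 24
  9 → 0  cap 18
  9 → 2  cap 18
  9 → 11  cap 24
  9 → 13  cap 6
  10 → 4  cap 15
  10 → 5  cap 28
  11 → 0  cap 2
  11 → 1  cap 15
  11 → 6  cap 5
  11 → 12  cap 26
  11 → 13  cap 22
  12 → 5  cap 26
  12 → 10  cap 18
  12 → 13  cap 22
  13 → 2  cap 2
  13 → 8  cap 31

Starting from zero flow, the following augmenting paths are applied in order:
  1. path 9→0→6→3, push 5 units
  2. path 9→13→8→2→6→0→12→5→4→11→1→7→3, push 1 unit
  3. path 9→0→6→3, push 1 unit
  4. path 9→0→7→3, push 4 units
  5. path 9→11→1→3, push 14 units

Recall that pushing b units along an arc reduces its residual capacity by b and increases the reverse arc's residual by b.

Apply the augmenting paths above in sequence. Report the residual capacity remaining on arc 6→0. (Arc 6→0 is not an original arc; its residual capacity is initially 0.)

after path 1 (9→0→6→3, push 5): res(6,0)=5
after path 2 (9→13→8→2→6→0→12→5→4→11→1→7→3, push 1): res(6,0)=4
after path 3 (9→0→6→3, push 1): res(6,0)=5
after path 4 (9→0→7→3, push 4): res(6,0)=5
after path 5 (9→11→1→3, push 14): res(6,0)=5

Residual capacity of (6,0): 5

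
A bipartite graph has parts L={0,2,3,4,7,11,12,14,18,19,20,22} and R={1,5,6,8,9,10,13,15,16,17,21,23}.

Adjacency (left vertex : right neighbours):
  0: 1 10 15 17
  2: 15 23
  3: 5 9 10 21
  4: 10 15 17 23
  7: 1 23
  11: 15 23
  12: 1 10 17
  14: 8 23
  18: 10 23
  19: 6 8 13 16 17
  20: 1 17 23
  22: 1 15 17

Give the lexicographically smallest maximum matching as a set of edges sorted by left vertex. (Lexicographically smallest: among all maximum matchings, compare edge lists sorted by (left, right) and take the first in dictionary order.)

Lex-smallest maximum matching: {(0,1), (2,15), (3,5), (4,10), (7,23), (12,17), (14,8), (19,6)}

|M| = 8 (so the lex-smallest maximum matching has 8 edges)
process left vertices in ascending order; for each, take the smallest-labelled available neighbour that still permits 8 edges overall, or leave it unmatched if none does
lex-smallest matching: {0-1, 2-15, 3-5, 4-10, 7-23, 12-17, 14-8, 19-6}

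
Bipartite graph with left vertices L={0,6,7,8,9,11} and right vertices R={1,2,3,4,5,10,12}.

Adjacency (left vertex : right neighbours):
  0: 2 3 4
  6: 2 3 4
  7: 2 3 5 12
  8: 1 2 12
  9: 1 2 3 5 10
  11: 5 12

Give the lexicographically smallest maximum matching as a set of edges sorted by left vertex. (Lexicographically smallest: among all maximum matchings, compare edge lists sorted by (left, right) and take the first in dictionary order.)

|M| = 6 (so the lex-smallest maximum matching has 6 edges)
process left vertices in ascending order; for each, take the smallest-labelled available neighbour that still permits 6 edges overall, or leave it unmatched if none does
lex-smallest matching: {0-2, 6-3, 7-5, 8-1, 9-10, 11-12}

Lex-smallest maximum matching: {(0,2), (6,3), (7,5), (8,1), (9,10), (11,12)}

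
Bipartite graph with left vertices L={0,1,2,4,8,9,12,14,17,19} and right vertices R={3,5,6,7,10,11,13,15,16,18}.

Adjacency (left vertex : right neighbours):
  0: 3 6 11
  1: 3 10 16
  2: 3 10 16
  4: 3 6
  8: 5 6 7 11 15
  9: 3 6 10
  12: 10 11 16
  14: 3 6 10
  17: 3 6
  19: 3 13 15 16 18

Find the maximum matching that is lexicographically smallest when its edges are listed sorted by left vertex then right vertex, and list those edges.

|M| = 7 (so the lex-smallest maximum matching has 7 edges)
process left vertices in ascending order; for each, take the smallest-labelled available neighbour that still permits 7 edges overall, or leave it unmatched if none does
lex-smallest matching: {0-3, 1-10, 2-16, 4-6, 8-5, 12-11, 19-13}

Lex-smallest maximum matching: {(0,3), (1,10), (2,16), (4,6), (8,5), (12,11), (19,13)}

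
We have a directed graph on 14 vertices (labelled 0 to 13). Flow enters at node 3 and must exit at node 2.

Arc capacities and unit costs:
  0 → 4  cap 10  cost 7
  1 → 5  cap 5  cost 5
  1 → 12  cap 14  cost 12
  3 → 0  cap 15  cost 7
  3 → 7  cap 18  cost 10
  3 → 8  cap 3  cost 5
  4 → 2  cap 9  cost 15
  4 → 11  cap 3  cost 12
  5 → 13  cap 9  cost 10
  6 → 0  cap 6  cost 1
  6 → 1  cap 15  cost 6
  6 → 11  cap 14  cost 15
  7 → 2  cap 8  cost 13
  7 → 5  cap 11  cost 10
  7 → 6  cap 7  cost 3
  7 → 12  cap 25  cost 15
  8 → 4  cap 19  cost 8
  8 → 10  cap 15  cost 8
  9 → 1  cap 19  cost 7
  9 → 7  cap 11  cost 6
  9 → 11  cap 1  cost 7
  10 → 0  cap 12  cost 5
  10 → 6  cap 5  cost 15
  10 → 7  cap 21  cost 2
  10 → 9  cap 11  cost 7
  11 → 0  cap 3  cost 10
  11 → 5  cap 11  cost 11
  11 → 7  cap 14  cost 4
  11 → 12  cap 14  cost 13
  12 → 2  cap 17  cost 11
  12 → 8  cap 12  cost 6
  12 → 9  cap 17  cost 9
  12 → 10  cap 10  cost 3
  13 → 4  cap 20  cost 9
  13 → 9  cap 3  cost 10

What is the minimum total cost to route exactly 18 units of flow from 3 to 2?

shortest-cost path #1: 3→7→2 push 8 @ unit cost 23 (adds 184)
shortest-cost path #2: 3→8→4→2 push 3 @ unit cost 28 (adds 84)
shortest-cost path #3: 3→0→4→2 push 6 @ unit cost 29 (adds 174)
shortest-cost path #4: 3→7→12→2 push 1 @ unit cost 36 (adds 36)
total cost = 478

Minimum cost for 18 units: 478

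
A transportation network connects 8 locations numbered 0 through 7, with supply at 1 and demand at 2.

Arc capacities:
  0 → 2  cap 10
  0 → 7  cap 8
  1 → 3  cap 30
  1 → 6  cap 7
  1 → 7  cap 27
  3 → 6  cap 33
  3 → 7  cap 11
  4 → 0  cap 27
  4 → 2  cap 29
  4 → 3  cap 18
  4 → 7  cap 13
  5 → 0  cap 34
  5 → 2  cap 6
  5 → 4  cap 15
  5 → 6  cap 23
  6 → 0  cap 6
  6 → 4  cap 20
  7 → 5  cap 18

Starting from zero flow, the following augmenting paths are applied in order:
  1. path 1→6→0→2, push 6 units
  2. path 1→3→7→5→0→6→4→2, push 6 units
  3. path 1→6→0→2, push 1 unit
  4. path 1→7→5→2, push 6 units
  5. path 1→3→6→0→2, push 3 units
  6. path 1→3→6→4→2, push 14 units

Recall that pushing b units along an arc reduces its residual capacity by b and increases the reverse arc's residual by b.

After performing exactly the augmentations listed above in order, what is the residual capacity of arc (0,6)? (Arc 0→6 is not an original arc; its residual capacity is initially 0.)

after path 1 (1→6→0→2, push 6): res(0,6)=6
after path 2 (1→3→7→5→0→6→4→2, push 6): res(0,6)=0
after path 3 (1→6→0→2, push 1): res(0,6)=1
after path 4 (1→7→5→2, push 6): res(0,6)=1
after path 5 (1→3→6→0→2, push 3): res(0,6)=4
after path 6 (1→3→6→4→2, push 14): res(0,6)=4

Residual capacity of (0,6): 4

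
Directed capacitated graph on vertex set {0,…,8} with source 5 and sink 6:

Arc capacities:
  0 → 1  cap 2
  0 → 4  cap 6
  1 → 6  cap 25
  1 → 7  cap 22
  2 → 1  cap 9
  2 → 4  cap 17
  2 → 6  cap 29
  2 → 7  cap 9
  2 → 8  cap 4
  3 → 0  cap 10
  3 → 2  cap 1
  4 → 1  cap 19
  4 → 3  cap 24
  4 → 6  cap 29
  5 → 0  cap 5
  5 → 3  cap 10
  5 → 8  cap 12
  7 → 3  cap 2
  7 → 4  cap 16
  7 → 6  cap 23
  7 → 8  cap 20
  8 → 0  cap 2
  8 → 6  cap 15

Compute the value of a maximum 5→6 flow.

augment #1: 5→8→6 bottleneck 12, total now 12
augment #2: 5→0→1→6 bottleneck 2, total now 14
augment #3: 5→0→4→6 bottleneck 3, total now 17
augment #4: 5→3→2→6 bottleneck 1, total now 18
augment #5: 5→3→0→4→6 bottleneck 3, total now 21

Maximum flow value: 21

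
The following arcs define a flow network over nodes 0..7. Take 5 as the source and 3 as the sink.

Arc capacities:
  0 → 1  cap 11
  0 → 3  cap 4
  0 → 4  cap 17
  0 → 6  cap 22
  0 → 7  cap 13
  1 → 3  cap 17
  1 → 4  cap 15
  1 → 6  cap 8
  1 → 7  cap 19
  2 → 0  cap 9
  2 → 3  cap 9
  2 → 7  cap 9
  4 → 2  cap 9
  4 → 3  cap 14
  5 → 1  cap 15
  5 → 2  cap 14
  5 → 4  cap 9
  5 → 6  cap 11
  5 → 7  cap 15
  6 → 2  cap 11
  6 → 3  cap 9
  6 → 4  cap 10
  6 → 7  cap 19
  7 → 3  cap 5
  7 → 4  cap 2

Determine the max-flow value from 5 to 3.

Maximum flow value: 56

augment #1: 5→1→3 bottleneck 15, total now 15
augment #2: 5→2→3 bottleneck 9, total now 24
augment #3: 5→4→3 bottleneck 9, total now 33
augment #4: 5→6→3 bottleneck 9, total now 42
augment #5: 5→7→3 bottleneck 5, total now 47
augment #6: 5→2→0→3 bottleneck 4, total now 51
augment #7: 5→6→4→3 bottleneck 2, total now 53
augment #8: 5→7→4→3 bottleneck 2, total now 55
augment #9: 5→2→0→1→3 bottleneck 1, total now 56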